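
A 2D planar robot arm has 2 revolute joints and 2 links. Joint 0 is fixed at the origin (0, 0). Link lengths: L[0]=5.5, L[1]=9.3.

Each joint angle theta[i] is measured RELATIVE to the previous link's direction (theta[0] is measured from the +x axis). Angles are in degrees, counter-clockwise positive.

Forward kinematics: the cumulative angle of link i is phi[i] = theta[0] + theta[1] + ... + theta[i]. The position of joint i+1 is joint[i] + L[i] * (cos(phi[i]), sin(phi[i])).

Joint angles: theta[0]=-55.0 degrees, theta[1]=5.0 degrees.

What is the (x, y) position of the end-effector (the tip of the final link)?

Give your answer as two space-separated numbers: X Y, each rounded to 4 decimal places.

joint[0] = (0.0000, 0.0000)  (base)
link 0: phi[0] = -55 = -55 deg
  cos(-55 deg) = 0.5736, sin(-55 deg) = -0.8192
  joint[1] = (0.0000, 0.0000) + 5.5 * (0.5736, -0.8192) = (0.0000 + 3.1547, 0.0000 + -4.5053) = (3.1547, -4.5053)
link 1: phi[1] = -55 + 5 = -50 deg
  cos(-50 deg) = 0.6428, sin(-50 deg) = -0.7660
  joint[2] = (3.1547, -4.5053) + 9.3 * (0.6428, -0.7660) = (3.1547 + 5.9779, -4.5053 + -7.1242) = (9.1326, -11.6295)
End effector: (9.1326, -11.6295)

Answer: 9.1326 -11.6295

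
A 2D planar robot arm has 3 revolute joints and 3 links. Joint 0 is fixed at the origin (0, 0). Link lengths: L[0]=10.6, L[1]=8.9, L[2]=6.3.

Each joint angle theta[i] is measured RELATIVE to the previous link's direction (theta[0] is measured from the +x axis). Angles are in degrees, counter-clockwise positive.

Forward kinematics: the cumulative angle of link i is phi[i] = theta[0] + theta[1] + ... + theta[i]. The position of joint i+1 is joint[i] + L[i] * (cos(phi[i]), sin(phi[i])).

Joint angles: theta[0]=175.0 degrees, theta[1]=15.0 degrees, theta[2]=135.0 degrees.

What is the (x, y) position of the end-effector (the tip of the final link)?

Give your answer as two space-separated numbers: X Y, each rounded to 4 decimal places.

joint[0] = (0.0000, 0.0000)  (base)
link 0: phi[0] = 175 = 175 deg
  cos(175 deg) = -0.9962, sin(175 deg) = 0.0872
  joint[1] = (0.0000, 0.0000) + 10.6 * (-0.9962, 0.0872) = (0.0000 + -10.5597, 0.0000 + 0.9239) = (-10.5597, 0.9239)
link 1: phi[1] = 175 + 15 = 190 deg
  cos(190 deg) = -0.9848, sin(190 deg) = -0.1736
  joint[2] = (-10.5597, 0.9239) + 8.9 * (-0.9848, -0.1736) = (-10.5597 + -8.7648, 0.9239 + -1.5455) = (-19.3245, -0.6216)
link 2: phi[2] = 175 + 15 + 135 = 325 deg
  cos(325 deg) = 0.8192, sin(325 deg) = -0.5736
  joint[3] = (-19.3245, -0.6216) + 6.3 * (0.8192, -0.5736) = (-19.3245 + 5.1607, -0.6216 + -3.6135) = (-14.1638, -4.2351)
End effector: (-14.1638, -4.2351)

Answer: -14.1638 -4.2351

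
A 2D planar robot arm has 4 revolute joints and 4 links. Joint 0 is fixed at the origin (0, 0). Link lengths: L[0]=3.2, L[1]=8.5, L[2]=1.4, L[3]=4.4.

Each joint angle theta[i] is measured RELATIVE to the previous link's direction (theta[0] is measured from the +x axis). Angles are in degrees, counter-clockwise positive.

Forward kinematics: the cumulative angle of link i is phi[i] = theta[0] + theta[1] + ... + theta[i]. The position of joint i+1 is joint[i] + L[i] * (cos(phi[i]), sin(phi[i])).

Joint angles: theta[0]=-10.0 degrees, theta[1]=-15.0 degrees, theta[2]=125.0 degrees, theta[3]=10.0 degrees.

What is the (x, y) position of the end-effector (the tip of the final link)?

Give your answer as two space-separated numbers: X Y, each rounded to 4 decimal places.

joint[0] = (0.0000, 0.0000)  (base)
link 0: phi[0] = -10 = -10 deg
  cos(-10 deg) = 0.9848, sin(-10 deg) = -0.1736
  joint[1] = (0.0000, 0.0000) + 3.2 * (0.9848, -0.1736) = (0.0000 + 3.1514, 0.0000 + -0.5557) = (3.1514, -0.5557)
link 1: phi[1] = -10 + -15 = -25 deg
  cos(-25 deg) = 0.9063, sin(-25 deg) = -0.4226
  joint[2] = (3.1514, -0.5557) + 8.5 * (0.9063, -0.4226) = (3.1514 + 7.7036, -0.5557 + -3.5923) = (10.8550, -4.1479)
link 2: phi[2] = -10 + -15 + 125 = 100 deg
  cos(100 deg) = -0.1736, sin(100 deg) = 0.9848
  joint[3] = (10.8550, -4.1479) + 1.4 * (-0.1736, 0.9848) = (10.8550 + -0.2431, -4.1479 + 1.3787) = (10.6119, -2.7692)
link 3: phi[3] = -10 + -15 + 125 + 10 = 110 deg
  cos(110 deg) = -0.3420, sin(110 deg) = 0.9397
  joint[4] = (10.6119, -2.7692) + 4.4 * (-0.3420, 0.9397) = (10.6119 + -1.5049, -2.7692 + 4.1346) = (9.1070, 1.3654)
End effector: (9.1070, 1.3654)

Answer: 9.1070 1.3654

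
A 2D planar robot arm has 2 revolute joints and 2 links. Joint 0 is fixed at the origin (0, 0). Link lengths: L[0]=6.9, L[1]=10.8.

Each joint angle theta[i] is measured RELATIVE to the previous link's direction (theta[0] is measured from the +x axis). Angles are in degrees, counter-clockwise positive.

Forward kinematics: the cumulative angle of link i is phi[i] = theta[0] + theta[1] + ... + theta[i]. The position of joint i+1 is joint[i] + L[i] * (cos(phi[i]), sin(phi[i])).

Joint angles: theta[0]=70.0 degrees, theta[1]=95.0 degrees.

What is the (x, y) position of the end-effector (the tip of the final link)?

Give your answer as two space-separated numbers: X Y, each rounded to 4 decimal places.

Answer: -8.0721 9.2791

Derivation:
joint[0] = (0.0000, 0.0000)  (base)
link 0: phi[0] = 70 = 70 deg
  cos(70 deg) = 0.3420, sin(70 deg) = 0.9397
  joint[1] = (0.0000, 0.0000) + 6.9 * (0.3420, 0.9397) = (0.0000 + 2.3599, 0.0000 + 6.4839) = (2.3599, 6.4839)
link 1: phi[1] = 70 + 95 = 165 deg
  cos(165 deg) = -0.9659, sin(165 deg) = 0.2588
  joint[2] = (2.3599, 6.4839) + 10.8 * (-0.9659, 0.2588) = (2.3599 + -10.4320, 6.4839 + 2.7952) = (-8.0721, 9.2791)
End effector: (-8.0721, 9.2791)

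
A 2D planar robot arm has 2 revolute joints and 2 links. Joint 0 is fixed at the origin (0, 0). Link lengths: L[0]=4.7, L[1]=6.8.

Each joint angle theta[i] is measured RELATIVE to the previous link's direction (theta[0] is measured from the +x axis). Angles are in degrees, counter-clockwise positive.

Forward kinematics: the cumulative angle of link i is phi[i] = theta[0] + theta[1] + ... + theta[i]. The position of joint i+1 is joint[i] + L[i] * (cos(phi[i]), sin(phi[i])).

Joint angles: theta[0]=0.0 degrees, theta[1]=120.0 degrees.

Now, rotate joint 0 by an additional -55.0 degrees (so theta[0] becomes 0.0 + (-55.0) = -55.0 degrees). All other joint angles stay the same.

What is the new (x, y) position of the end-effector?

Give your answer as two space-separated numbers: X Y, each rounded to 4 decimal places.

joint[0] = (0.0000, 0.0000)  (base)
link 0: phi[0] = -55 = -55 deg
  cos(-55 deg) = 0.5736, sin(-55 deg) = -0.8192
  joint[1] = (0.0000, 0.0000) + 4.7 * (0.5736, -0.8192) = (0.0000 + 2.6958, 0.0000 + -3.8500) = (2.6958, -3.8500)
link 1: phi[1] = -55 + 120 = 65 deg
  cos(65 deg) = 0.4226, sin(65 deg) = 0.9063
  joint[2] = (2.6958, -3.8500) + 6.8 * (0.4226, 0.9063) = (2.6958 + 2.8738, -3.8500 + 6.1629) = (5.5696, 2.3129)
End effector: (5.5696, 2.3129)

Answer: 5.5696 2.3129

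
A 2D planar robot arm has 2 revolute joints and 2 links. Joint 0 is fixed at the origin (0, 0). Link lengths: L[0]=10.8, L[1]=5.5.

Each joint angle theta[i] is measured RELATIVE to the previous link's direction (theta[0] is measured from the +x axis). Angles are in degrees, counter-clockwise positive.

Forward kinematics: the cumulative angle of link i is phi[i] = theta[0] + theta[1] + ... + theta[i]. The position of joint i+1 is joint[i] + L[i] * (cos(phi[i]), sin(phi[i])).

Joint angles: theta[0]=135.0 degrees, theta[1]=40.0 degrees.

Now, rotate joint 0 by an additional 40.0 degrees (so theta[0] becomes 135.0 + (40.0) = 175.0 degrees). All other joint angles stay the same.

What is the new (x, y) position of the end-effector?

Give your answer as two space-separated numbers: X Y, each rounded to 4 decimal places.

Answer: -15.2642 -2.2134

Derivation:
joint[0] = (0.0000, 0.0000)  (base)
link 0: phi[0] = 175 = 175 deg
  cos(175 deg) = -0.9962, sin(175 deg) = 0.0872
  joint[1] = (0.0000, 0.0000) + 10.8 * (-0.9962, 0.0872) = (0.0000 + -10.7589, 0.0000 + 0.9413) = (-10.7589, 0.9413)
link 1: phi[1] = 175 + 40 = 215 deg
  cos(215 deg) = -0.8192, sin(215 deg) = -0.5736
  joint[2] = (-10.7589, 0.9413) + 5.5 * (-0.8192, -0.5736) = (-10.7589 + -4.5053, 0.9413 + -3.1547) = (-15.2642, -2.2134)
End effector: (-15.2642, -2.2134)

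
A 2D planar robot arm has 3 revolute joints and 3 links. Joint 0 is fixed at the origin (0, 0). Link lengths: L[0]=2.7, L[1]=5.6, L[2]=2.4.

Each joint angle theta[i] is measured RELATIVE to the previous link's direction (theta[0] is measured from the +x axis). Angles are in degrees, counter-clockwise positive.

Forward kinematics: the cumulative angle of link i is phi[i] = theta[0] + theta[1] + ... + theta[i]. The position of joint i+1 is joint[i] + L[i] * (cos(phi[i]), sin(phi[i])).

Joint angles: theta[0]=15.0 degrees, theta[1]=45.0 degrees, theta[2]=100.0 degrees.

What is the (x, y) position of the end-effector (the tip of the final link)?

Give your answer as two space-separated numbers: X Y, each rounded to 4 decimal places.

Answer: 3.1527 6.3694

Derivation:
joint[0] = (0.0000, 0.0000)  (base)
link 0: phi[0] = 15 = 15 deg
  cos(15 deg) = 0.9659, sin(15 deg) = 0.2588
  joint[1] = (0.0000, 0.0000) + 2.7 * (0.9659, 0.2588) = (0.0000 + 2.6080, 0.0000 + 0.6988) = (2.6080, 0.6988)
link 1: phi[1] = 15 + 45 = 60 deg
  cos(60 deg) = 0.5000, sin(60 deg) = 0.8660
  joint[2] = (2.6080, 0.6988) + 5.6 * (0.5000, 0.8660) = (2.6080 + 2.8000, 0.6988 + 4.8497) = (5.4080, 5.5486)
link 2: phi[2] = 15 + 45 + 100 = 160 deg
  cos(160 deg) = -0.9397, sin(160 deg) = 0.3420
  joint[3] = (5.4080, 5.5486) + 2.4 * (-0.9397, 0.3420) = (5.4080 + -2.2553, 5.5486 + 0.8208) = (3.1527, 6.3694)
End effector: (3.1527, 6.3694)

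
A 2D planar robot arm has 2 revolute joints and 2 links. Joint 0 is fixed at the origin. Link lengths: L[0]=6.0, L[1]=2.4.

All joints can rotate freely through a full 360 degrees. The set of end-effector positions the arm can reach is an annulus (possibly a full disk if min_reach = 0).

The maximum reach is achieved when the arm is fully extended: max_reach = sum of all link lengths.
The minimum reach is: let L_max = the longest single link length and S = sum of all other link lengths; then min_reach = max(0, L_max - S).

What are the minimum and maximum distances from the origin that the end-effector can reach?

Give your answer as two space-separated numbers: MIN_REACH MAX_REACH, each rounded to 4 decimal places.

Link lengths: [6.0, 2.4]
max_reach = 6 + 2.4 = 8.4
L_max = max([6.0, 2.4]) = 6
S (sum of others) = 8.4 - 6 = 2.4
min_reach = max(0, 6 - 2.4) = max(0, 3.6) = 3.6

Answer: 3.6000 8.4000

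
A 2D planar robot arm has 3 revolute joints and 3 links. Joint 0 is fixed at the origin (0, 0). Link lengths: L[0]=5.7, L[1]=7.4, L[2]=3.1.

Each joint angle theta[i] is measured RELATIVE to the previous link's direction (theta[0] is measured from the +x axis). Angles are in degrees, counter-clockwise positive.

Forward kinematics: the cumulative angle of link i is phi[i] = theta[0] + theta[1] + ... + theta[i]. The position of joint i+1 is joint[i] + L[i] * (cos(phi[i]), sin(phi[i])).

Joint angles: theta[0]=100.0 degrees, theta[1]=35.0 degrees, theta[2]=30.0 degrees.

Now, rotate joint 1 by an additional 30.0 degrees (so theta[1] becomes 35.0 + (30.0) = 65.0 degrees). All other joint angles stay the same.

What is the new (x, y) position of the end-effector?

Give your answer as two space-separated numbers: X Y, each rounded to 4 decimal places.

Answer: -11.1320 6.7263

Derivation:
joint[0] = (0.0000, 0.0000)  (base)
link 0: phi[0] = 100 = 100 deg
  cos(100 deg) = -0.1736, sin(100 deg) = 0.9848
  joint[1] = (0.0000, 0.0000) + 5.7 * (-0.1736, 0.9848) = (0.0000 + -0.9898, 0.0000 + 5.6134) = (-0.9898, 5.6134)
link 1: phi[1] = 100 + 65 = 165 deg
  cos(165 deg) = -0.9659, sin(165 deg) = 0.2588
  joint[2] = (-0.9898, 5.6134) + 7.4 * (-0.9659, 0.2588) = (-0.9898 + -7.1479, 5.6134 + 1.9153) = (-8.1376, 7.5287)
link 2: phi[2] = 100 + 65 + 30 = 195 deg
  cos(195 deg) = -0.9659, sin(195 deg) = -0.2588
  joint[3] = (-8.1376, 7.5287) + 3.1 * (-0.9659, -0.2588) = (-8.1376 + -2.9944, 7.5287 + -0.8023) = (-11.1320, 6.7263)
End effector: (-11.1320, 6.7263)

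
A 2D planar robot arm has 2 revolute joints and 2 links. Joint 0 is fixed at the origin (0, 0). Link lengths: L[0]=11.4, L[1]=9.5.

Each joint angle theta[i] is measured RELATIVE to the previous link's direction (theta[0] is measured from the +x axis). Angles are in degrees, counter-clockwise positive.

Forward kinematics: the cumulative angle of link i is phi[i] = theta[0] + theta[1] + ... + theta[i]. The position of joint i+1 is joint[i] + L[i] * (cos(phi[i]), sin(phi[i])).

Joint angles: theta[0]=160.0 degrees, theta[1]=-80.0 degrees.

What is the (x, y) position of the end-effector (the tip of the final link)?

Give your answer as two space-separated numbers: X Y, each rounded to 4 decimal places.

joint[0] = (0.0000, 0.0000)  (base)
link 0: phi[0] = 160 = 160 deg
  cos(160 deg) = -0.9397, sin(160 deg) = 0.3420
  joint[1] = (0.0000, 0.0000) + 11.4 * (-0.9397, 0.3420) = (0.0000 + -10.7125, 0.0000 + 3.8990) = (-10.7125, 3.8990)
link 1: phi[1] = 160 + -80 = 80 deg
  cos(80 deg) = 0.1736, sin(80 deg) = 0.9848
  joint[2] = (-10.7125, 3.8990) + 9.5 * (0.1736, 0.9848) = (-10.7125 + 1.6497, 3.8990 + 9.3557) = (-9.0628, 13.2547)
End effector: (-9.0628, 13.2547)

Answer: -9.0628 13.2547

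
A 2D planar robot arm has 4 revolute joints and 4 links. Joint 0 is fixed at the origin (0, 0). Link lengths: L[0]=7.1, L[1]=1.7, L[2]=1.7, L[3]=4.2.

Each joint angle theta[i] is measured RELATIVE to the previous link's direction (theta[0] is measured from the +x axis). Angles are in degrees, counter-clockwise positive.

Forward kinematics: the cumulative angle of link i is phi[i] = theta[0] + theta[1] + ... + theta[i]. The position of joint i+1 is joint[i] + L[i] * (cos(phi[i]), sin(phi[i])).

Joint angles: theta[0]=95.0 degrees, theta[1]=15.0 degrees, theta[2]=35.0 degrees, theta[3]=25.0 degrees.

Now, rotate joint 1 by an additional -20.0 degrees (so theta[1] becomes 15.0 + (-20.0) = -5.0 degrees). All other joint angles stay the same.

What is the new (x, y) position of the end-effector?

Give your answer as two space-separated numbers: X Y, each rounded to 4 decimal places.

Answer: -5.2312 12.2655

Derivation:
joint[0] = (0.0000, 0.0000)  (base)
link 0: phi[0] = 95 = 95 deg
  cos(95 deg) = -0.0872, sin(95 deg) = 0.9962
  joint[1] = (0.0000, 0.0000) + 7.1 * (-0.0872, 0.9962) = (0.0000 + -0.6188, 0.0000 + 7.0730) = (-0.6188, 7.0730)
link 1: phi[1] = 95 + -5 = 90 deg
  cos(90 deg) = 0.0000, sin(90 deg) = 1.0000
  joint[2] = (-0.6188, 7.0730) + 1.7 * (0.0000, 1.0000) = (-0.6188 + 0.0000, 7.0730 + 1.7000) = (-0.6188, 8.7730)
link 2: phi[2] = 95 + -5 + 35 = 125 deg
  cos(125 deg) = -0.5736, sin(125 deg) = 0.8192
  joint[3] = (-0.6188, 8.7730) + 1.7 * (-0.5736, 0.8192) = (-0.6188 + -0.9751, 8.7730 + 1.3926) = (-1.5939, 10.1655)
link 3: phi[3] = 95 + -5 + 35 + 25 = 150 deg
  cos(150 deg) = -0.8660, sin(150 deg) = 0.5000
  joint[4] = (-1.5939, 10.1655) + 4.2 * (-0.8660, 0.5000) = (-1.5939 + -3.6373, 10.1655 + 2.1000) = (-5.2312, 12.2655)
End effector: (-5.2312, 12.2655)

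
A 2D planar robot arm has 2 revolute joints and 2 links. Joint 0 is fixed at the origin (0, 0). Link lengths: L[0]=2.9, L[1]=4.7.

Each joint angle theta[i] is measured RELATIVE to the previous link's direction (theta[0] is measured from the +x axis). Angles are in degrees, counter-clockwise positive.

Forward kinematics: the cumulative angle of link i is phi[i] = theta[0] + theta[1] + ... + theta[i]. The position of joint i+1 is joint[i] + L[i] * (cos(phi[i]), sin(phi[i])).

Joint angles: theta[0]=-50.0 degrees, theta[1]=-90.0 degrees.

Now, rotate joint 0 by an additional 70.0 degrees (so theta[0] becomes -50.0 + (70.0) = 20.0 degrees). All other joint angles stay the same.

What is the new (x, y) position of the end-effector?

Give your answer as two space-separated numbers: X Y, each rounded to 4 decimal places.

joint[0] = (0.0000, 0.0000)  (base)
link 0: phi[0] = 20 = 20 deg
  cos(20 deg) = 0.9397, sin(20 deg) = 0.3420
  joint[1] = (0.0000, 0.0000) + 2.9 * (0.9397, 0.3420) = (0.0000 + 2.7251, 0.0000 + 0.9919) = (2.7251, 0.9919)
link 1: phi[1] = 20 + -90 = -70 deg
  cos(-70 deg) = 0.3420, sin(-70 deg) = -0.9397
  joint[2] = (2.7251, 0.9919) + 4.7 * (0.3420, -0.9397) = (2.7251 + 1.6075, 0.9919 + -4.4166) = (4.3326, -3.4247)
End effector: (4.3326, -3.4247)

Answer: 4.3326 -3.4247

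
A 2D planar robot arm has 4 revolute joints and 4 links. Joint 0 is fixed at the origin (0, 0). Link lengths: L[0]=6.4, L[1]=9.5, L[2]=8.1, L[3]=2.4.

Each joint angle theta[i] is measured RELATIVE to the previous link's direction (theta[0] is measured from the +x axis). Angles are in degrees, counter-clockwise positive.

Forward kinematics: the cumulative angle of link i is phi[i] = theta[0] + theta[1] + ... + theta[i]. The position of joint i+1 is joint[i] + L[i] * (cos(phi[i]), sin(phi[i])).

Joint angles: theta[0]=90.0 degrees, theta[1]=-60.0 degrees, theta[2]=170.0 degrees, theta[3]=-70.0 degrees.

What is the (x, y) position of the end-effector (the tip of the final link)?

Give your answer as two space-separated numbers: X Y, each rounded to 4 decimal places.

Answer: -0.9270 10.2181

Derivation:
joint[0] = (0.0000, 0.0000)  (base)
link 0: phi[0] = 90 = 90 deg
  cos(90 deg) = 0.0000, sin(90 deg) = 1.0000
  joint[1] = (0.0000, 0.0000) + 6.4 * (0.0000, 1.0000) = (0.0000 + 0.0000, 0.0000 + 6.4000) = (0.0000, 6.4000)
link 1: phi[1] = 90 + -60 = 30 deg
  cos(30 deg) = 0.8660, sin(30 deg) = 0.5000
  joint[2] = (0.0000, 6.4000) + 9.5 * (0.8660, 0.5000) = (0.0000 + 8.2272, 6.4000 + 4.7500) = (8.2272, 11.1500)
link 2: phi[2] = 90 + -60 + 170 = 200 deg
  cos(200 deg) = -0.9397, sin(200 deg) = -0.3420
  joint[3] = (8.2272, 11.1500) + 8.1 * (-0.9397, -0.3420) = (8.2272 + -7.6115, 11.1500 + -2.7704) = (0.6157, 8.3796)
link 3: phi[3] = 90 + -60 + 170 + -70 = 130 deg
  cos(130 deg) = -0.6428, sin(130 deg) = 0.7660
  joint[4] = (0.6157, 8.3796) + 2.4 * (-0.6428, 0.7660) = (0.6157 + -1.5427, 8.3796 + 1.8385) = (-0.9270, 10.2181)
End effector: (-0.9270, 10.2181)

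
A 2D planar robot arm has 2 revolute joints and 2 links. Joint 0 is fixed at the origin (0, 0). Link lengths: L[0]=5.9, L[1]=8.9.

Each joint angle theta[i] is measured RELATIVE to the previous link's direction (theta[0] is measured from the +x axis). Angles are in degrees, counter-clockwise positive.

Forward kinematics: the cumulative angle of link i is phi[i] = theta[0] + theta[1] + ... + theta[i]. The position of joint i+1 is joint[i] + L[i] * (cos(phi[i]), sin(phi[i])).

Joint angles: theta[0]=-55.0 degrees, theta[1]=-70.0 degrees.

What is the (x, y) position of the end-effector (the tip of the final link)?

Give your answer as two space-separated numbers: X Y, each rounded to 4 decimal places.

joint[0] = (0.0000, 0.0000)  (base)
link 0: phi[0] = -55 = -55 deg
  cos(-55 deg) = 0.5736, sin(-55 deg) = -0.8192
  joint[1] = (0.0000, 0.0000) + 5.9 * (0.5736, -0.8192) = (0.0000 + 3.3841, 0.0000 + -4.8330) = (3.3841, -4.8330)
link 1: phi[1] = -55 + -70 = -125 deg
  cos(-125 deg) = -0.5736, sin(-125 deg) = -0.8192
  joint[2] = (3.3841, -4.8330) + 8.9 * (-0.5736, -0.8192) = (3.3841 + -5.1048, -4.8330 + -7.2905) = (-1.7207, -12.1235)
End effector: (-1.7207, -12.1235)

Answer: -1.7207 -12.1235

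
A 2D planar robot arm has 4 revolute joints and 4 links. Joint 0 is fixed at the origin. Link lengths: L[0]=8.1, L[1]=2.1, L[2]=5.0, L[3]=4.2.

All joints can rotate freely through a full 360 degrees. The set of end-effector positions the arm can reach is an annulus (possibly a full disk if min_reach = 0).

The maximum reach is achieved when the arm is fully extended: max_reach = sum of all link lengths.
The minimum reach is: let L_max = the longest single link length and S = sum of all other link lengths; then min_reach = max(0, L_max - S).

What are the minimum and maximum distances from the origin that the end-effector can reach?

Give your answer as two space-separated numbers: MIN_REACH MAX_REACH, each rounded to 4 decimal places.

Link lengths: [8.1, 2.1, 5.0, 4.2]
max_reach = 8.1 + 2.1 + 5 + 4.2 = 19.4
L_max = max([8.1, 2.1, 5.0, 4.2]) = 8.1
S (sum of others) = 19.4 - 8.1 = 11.3
min_reach = max(0, 8.1 - 11.3) = max(0, -3.2) = 0

Answer: 0.0000 19.4000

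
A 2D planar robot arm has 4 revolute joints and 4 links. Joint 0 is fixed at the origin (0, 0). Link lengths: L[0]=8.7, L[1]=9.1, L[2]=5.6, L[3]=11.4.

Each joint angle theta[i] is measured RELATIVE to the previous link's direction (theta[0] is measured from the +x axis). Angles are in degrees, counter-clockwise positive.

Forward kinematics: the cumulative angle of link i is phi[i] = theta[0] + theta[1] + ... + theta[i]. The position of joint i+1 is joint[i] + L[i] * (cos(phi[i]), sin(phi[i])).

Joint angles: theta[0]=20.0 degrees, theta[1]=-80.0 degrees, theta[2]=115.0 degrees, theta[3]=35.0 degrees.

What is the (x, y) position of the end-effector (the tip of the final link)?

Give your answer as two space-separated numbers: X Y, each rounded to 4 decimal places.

joint[0] = (0.0000, 0.0000)  (base)
link 0: phi[0] = 20 = 20 deg
  cos(20 deg) = 0.9397, sin(20 deg) = 0.3420
  joint[1] = (0.0000, 0.0000) + 8.7 * (0.9397, 0.3420) = (0.0000 + 8.1753, 0.0000 + 2.9756) = (8.1753, 2.9756)
link 1: phi[1] = 20 + -80 = -60 deg
  cos(-60 deg) = 0.5000, sin(-60 deg) = -0.8660
  joint[2] = (8.1753, 2.9756) + 9.1 * (0.5000, -0.8660) = (8.1753 + 4.5500, 2.9756 + -7.8808) = (12.7253, -4.9053)
link 2: phi[2] = 20 + -80 + 115 = 55 deg
  cos(55 deg) = 0.5736, sin(55 deg) = 0.8192
  joint[3] = (12.7253, -4.9053) + 5.6 * (0.5736, 0.8192) = (12.7253 + 3.2120, -4.9053 + 4.5873) = (15.9374, -0.3180)
link 3: phi[3] = 20 + -80 + 115 + 35 = 90 deg
  cos(90 deg) = 0.0000, sin(90 deg) = 1.0000
  joint[4] = (15.9374, -0.3180) + 11.4 * (0.0000, 1.0000) = (15.9374 + 0.0000, -0.3180 + 11.4000) = (15.9374, 11.0820)
End effector: (15.9374, 11.0820)

Answer: 15.9374 11.0820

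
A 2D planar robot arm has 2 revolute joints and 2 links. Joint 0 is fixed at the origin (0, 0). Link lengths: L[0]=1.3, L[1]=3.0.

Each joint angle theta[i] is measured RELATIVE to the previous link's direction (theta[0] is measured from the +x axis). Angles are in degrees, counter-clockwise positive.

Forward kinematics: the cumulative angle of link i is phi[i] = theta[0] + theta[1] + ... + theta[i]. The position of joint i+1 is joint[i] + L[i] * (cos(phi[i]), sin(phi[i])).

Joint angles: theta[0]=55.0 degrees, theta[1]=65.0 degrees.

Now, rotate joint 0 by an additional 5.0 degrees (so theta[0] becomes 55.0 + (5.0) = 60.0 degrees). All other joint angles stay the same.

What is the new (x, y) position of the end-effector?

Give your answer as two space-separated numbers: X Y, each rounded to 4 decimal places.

joint[0] = (0.0000, 0.0000)  (base)
link 0: phi[0] = 60 = 60 deg
  cos(60 deg) = 0.5000, sin(60 deg) = 0.8660
  joint[1] = (0.0000, 0.0000) + 1.3 * (0.5000, 0.8660) = (0.0000 + 0.6500, 0.0000 + 1.1258) = (0.6500, 1.1258)
link 1: phi[1] = 60 + 65 = 125 deg
  cos(125 deg) = -0.5736, sin(125 deg) = 0.8192
  joint[2] = (0.6500, 1.1258) + 3 * (-0.5736, 0.8192) = (0.6500 + -1.7207, 1.1258 + 2.4575) = (-1.0707, 3.5833)
End effector: (-1.0707, 3.5833)

Answer: -1.0707 3.5833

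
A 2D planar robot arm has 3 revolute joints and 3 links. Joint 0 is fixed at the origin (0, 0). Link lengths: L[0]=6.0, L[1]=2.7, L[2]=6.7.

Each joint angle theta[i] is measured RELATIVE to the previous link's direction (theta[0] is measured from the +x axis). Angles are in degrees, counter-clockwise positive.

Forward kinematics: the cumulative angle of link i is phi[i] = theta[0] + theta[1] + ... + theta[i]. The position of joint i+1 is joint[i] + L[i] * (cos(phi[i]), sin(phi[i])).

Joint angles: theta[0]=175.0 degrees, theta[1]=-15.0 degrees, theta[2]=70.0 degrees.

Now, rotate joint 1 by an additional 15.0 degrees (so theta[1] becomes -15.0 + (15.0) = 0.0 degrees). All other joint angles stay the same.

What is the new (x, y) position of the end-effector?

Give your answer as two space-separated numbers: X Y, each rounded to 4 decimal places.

joint[0] = (0.0000, 0.0000)  (base)
link 0: phi[0] = 175 = 175 deg
  cos(175 deg) = -0.9962, sin(175 deg) = 0.0872
  joint[1] = (0.0000, 0.0000) + 6 * (-0.9962, 0.0872) = (0.0000 + -5.9772, 0.0000 + 0.5229) = (-5.9772, 0.5229)
link 1: phi[1] = 175 + 0 = 175 deg
  cos(175 deg) = -0.9962, sin(175 deg) = 0.0872
  joint[2] = (-5.9772, 0.5229) + 2.7 * (-0.9962, 0.0872) = (-5.9772 + -2.6897, 0.5229 + 0.2353) = (-8.6669, 0.7583)
link 2: phi[2] = 175 + 0 + 70 = 245 deg
  cos(245 deg) = -0.4226, sin(245 deg) = -0.9063
  joint[3] = (-8.6669, 0.7583) + 6.7 * (-0.4226, -0.9063) = (-8.6669 + -2.8315, 0.7583 + -6.0723) = (-11.4984, -5.3140)
End effector: (-11.4984, -5.3140)

Answer: -11.4984 -5.3140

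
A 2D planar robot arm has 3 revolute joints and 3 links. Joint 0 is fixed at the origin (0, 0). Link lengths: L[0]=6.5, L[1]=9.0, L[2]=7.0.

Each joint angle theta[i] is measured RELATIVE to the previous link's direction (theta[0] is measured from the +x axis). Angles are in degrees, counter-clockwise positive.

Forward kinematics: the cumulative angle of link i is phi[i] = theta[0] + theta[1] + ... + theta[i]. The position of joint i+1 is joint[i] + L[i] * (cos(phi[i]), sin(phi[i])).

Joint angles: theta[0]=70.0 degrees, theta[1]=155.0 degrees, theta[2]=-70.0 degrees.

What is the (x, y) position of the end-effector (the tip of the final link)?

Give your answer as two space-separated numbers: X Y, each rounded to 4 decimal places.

Answer: -10.4850 2.7024

Derivation:
joint[0] = (0.0000, 0.0000)  (base)
link 0: phi[0] = 70 = 70 deg
  cos(70 deg) = 0.3420, sin(70 deg) = 0.9397
  joint[1] = (0.0000, 0.0000) + 6.5 * (0.3420, 0.9397) = (0.0000 + 2.2231, 0.0000 + 6.1080) = (2.2231, 6.1080)
link 1: phi[1] = 70 + 155 = 225 deg
  cos(225 deg) = -0.7071, sin(225 deg) = -0.7071
  joint[2] = (2.2231, 6.1080) + 9 * (-0.7071, -0.7071) = (2.2231 + -6.3640, 6.1080 + -6.3640) = (-4.1408, -0.2560)
link 2: phi[2] = 70 + 155 + -70 = 155 deg
  cos(155 deg) = -0.9063, sin(155 deg) = 0.4226
  joint[3] = (-4.1408, -0.2560) + 7 * (-0.9063, 0.4226) = (-4.1408 + -6.3442, -0.2560 + 2.9583) = (-10.4850, 2.7024)
End effector: (-10.4850, 2.7024)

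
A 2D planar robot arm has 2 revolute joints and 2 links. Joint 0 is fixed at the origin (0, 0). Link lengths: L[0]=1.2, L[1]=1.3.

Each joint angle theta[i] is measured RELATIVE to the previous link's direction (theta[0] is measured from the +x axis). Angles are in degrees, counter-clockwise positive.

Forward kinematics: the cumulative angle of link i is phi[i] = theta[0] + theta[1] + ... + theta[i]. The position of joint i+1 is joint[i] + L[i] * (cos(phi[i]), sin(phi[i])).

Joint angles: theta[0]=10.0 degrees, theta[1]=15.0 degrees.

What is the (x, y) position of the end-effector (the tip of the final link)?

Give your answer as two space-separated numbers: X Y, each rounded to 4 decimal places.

Answer: 2.3600 0.7578

Derivation:
joint[0] = (0.0000, 0.0000)  (base)
link 0: phi[0] = 10 = 10 deg
  cos(10 deg) = 0.9848, sin(10 deg) = 0.1736
  joint[1] = (0.0000, 0.0000) + 1.2 * (0.9848, 0.1736) = (0.0000 + 1.1818, 0.0000 + 0.2084) = (1.1818, 0.2084)
link 1: phi[1] = 10 + 15 = 25 deg
  cos(25 deg) = 0.9063, sin(25 deg) = 0.4226
  joint[2] = (1.1818, 0.2084) + 1.3 * (0.9063, 0.4226) = (1.1818 + 1.1782, 0.2084 + 0.5494) = (2.3600, 0.7578)
End effector: (2.3600, 0.7578)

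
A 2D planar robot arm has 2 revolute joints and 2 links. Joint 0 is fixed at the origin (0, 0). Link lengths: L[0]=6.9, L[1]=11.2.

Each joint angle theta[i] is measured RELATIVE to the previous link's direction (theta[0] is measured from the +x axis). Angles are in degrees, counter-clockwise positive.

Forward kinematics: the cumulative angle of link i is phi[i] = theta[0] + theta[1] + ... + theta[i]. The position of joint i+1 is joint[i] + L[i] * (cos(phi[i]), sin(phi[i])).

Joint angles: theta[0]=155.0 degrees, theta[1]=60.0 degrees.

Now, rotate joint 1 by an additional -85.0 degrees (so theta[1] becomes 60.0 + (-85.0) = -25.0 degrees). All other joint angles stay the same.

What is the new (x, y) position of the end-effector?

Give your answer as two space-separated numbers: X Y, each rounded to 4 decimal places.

joint[0] = (0.0000, 0.0000)  (base)
link 0: phi[0] = 155 = 155 deg
  cos(155 deg) = -0.9063, sin(155 deg) = 0.4226
  joint[1] = (0.0000, 0.0000) + 6.9 * (-0.9063, 0.4226) = (0.0000 + -6.2535, 0.0000 + 2.9161) = (-6.2535, 2.9161)
link 1: phi[1] = 155 + -25 = 130 deg
  cos(130 deg) = -0.6428, sin(130 deg) = 0.7660
  joint[2] = (-6.2535, 2.9161) + 11.2 * (-0.6428, 0.7660) = (-6.2535 + -7.1992, 2.9161 + 8.5797) = (-13.4527, 11.4958)
End effector: (-13.4527, 11.4958)

Answer: -13.4527 11.4958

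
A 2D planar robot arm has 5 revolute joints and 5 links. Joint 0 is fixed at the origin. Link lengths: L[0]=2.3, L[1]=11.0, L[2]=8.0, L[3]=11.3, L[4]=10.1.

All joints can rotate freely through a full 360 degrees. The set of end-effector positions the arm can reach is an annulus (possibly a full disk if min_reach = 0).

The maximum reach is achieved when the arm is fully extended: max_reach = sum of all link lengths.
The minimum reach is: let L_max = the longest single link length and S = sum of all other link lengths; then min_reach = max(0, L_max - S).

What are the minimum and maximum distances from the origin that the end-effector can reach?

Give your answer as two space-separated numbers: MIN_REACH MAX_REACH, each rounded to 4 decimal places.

Answer: 0.0000 42.7000

Derivation:
Link lengths: [2.3, 11.0, 8.0, 11.3, 10.1]
max_reach = 2.3 + 11 + 8 + 11.3 + 10.1 = 42.7
L_max = max([2.3, 11.0, 8.0, 11.3, 10.1]) = 11.3
S (sum of others) = 42.7 - 11.3 = 31.4
min_reach = max(0, 11.3 - 31.4) = max(0, -20.1) = 0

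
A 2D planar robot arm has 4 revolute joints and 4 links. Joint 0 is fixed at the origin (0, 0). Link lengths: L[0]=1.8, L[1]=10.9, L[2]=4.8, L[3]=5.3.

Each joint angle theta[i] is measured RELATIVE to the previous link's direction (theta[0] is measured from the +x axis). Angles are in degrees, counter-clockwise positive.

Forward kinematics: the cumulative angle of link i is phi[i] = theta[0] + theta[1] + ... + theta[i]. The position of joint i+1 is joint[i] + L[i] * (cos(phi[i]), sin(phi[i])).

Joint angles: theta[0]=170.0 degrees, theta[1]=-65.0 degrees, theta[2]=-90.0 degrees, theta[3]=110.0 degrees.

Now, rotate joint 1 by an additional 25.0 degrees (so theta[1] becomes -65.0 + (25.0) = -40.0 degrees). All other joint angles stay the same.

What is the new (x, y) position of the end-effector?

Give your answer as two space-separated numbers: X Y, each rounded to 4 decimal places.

Answer: -9.6920 14.3978

Derivation:
joint[0] = (0.0000, 0.0000)  (base)
link 0: phi[0] = 170 = 170 deg
  cos(170 deg) = -0.9848, sin(170 deg) = 0.1736
  joint[1] = (0.0000, 0.0000) + 1.8 * (-0.9848, 0.1736) = (0.0000 + -1.7727, 0.0000 + 0.3126) = (-1.7727, 0.3126)
link 1: phi[1] = 170 + -40 = 130 deg
  cos(130 deg) = -0.6428, sin(130 deg) = 0.7660
  joint[2] = (-1.7727, 0.3126) + 10.9 * (-0.6428, 0.7660) = (-1.7727 + -7.0064, 0.3126 + 8.3499) = (-8.7790, 8.6625)
link 2: phi[2] = 170 + -40 + -90 = 40 deg
  cos(40 deg) = 0.7660, sin(40 deg) = 0.6428
  joint[3] = (-8.7790, 8.6625) + 4.8 * (0.7660, 0.6428) = (-8.7790 + 3.6770, 8.6625 + 3.0854) = (-5.1020, 11.7478)
link 3: phi[3] = 170 + -40 + -90 + 110 = 150 deg
  cos(150 deg) = -0.8660, sin(150 deg) = 0.5000
  joint[4] = (-5.1020, 11.7478) + 5.3 * (-0.8660, 0.5000) = (-5.1020 + -4.5899, 11.7478 + 2.6500) = (-9.6920, 14.3978)
End effector: (-9.6920, 14.3978)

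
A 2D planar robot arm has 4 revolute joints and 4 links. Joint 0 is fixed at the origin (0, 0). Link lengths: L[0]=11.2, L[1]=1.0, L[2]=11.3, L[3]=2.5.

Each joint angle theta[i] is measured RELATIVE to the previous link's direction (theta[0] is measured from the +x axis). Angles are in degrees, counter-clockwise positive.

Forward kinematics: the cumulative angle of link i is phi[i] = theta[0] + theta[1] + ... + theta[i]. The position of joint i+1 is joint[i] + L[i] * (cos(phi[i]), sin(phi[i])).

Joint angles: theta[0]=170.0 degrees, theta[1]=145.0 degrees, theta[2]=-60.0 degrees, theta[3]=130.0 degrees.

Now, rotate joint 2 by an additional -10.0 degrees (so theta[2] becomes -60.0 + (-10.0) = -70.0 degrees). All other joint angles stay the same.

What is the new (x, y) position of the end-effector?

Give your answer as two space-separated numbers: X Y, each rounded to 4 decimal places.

Answer: -12.6835 -8.3565

Derivation:
joint[0] = (0.0000, 0.0000)  (base)
link 0: phi[0] = 170 = 170 deg
  cos(170 deg) = -0.9848, sin(170 deg) = 0.1736
  joint[1] = (0.0000, 0.0000) + 11.2 * (-0.9848, 0.1736) = (0.0000 + -11.0298, 0.0000 + 1.9449) = (-11.0298, 1.9449)
link 1: phi[1] = 170 + 145 = 315 deg
  cos(315 deg) = 0.7071, sin(315 deg) = -0.7071
  joint[2] = (-11.0298, 1.9449) + 1 * (0.7071, -0.7071) = (-11.0298 + 0.7071, 1.9449 + -0.7071) = (-10.3227, 1.2378)
link 2: phi[2] = 170 + 145 + -70 = 245 deg
  cos(245 deg) = -0.4226, sin(245 deg) = -0.9063
  joint[3] = (-10.3227, 1.2378) + 11.3 * (-0.4226, -0.9063) = (-10.3227 + -4.7756, 1.2378 + -10.2413) = (-15.0983, -9.0035)
link 3: phi[3] = 170 + 145 + -70 + 130 = 375 deg
  cos(375 deg) = 0.9659, sin(375 deg) = 0.2588
  joint[4] = (-15.0983, -9.0035) + 2.5 * (0.9659, 0.2588) = (-15.0983 + 2.4148, -9.0035 + 0.6470) = (-12.6835, -8.3565)
End effector: (-12.6835, -8.3565)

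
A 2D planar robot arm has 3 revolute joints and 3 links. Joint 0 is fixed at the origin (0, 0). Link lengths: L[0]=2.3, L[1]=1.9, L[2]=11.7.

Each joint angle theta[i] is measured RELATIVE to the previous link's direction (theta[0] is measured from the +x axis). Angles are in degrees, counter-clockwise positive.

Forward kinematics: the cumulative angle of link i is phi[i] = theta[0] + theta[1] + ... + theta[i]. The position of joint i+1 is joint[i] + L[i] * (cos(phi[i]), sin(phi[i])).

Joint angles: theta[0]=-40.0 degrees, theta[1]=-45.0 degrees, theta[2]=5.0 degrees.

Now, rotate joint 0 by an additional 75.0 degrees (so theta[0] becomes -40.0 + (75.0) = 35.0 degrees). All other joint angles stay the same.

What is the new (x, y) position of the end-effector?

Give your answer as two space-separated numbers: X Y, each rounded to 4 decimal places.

joint[0] = (0.0000, 0.0000)  (base)
link 0: phi[0] = 35 = 35 deg
  cos(35 deg) = 0.8192, sin(35 deg) = 0.5736
  joint[1] = (0.0000, 0.0000) + 2.3 * (0.8192, 0.5736) = (0.0000 + 1.8840, 0.0000 + 1.3192) = (1.8840, 1.3192)
link 1: phi[1] = 35 + -45 = -10 deg
  cos(-10 deg) = 0.9848, sin(-10 deg) = -0.1736
  joint[2] = (1.8840, 1.3192) + 1.9 * (0.9848, -0.1736) = (1.8840 + 1.8711, 1.3192 + -0.3299) = (3.7552, 0.9893)
link 2: phi[2] = 35 + -45 + 5 = -5 deg
  cos(-5 deg) = 0.9962, sin(-5 deg) = -0.0872
  joint[3] = (3.7552, 0.9893) + 11.7 * (0.9962, -0.0872) = (3.7552 + 11.6555, 0.9893 + -1.0197) = (15.4107, -0.0304)
End effector: (15.4107, -0.0304)

Answer: 15.4107 -0.0304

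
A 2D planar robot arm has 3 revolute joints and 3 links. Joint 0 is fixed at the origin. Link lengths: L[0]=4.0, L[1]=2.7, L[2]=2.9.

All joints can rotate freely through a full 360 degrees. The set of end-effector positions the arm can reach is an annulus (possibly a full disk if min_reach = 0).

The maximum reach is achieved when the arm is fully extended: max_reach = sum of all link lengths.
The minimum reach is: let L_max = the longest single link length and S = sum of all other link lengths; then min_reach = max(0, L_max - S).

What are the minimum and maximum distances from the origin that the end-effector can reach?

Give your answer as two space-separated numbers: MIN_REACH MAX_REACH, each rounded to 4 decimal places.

Answer: 0.0000 9.6000

Derivation:
Link lengths: [4.0, 2.7, 2.9]
max_reach = 4 + 2.7 + 2.9 = 9.6
L_max = max([4.0, 2.7, 2.9]) = 4
S (sum of others) = 9.6 - 4 = 5.6
min_reach = max(0, 4 - 5.6) = max(0, -1.6) = 0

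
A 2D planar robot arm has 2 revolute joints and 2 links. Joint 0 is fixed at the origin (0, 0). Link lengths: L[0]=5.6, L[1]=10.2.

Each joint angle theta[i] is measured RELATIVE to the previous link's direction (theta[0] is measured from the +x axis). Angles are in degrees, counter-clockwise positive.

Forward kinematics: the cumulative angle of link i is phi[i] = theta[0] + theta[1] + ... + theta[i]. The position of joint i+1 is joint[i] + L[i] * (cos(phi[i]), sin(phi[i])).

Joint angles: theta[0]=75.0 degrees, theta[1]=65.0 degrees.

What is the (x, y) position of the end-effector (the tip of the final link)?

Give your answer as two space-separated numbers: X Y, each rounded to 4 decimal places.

Answer: -6.3643 11.9656

Derivation:
joint[0] = (0.0000, 0.0000)  (base)
link 0: phi[0] = 75 = 75 deg
  cos(75 deg) = 0.2588, sin(75 deg) = 0.9659
  joint[1] = (0.0000, 0.0000) + 5.6 * (0.2588, 0.9659) = (0.0000 + 1.4494, 0.0000 + 5.4092) = (1.4494, 5.4092)
link 1: phi[1] = 75 + 65 = 140 deg
  cos(140 deg) = -0.7660, sin(140 deg) = 0.6428
  joint[2] = (1.4494, 5.4092) + 10.2 * (-0.7660, 0.6428) = (1.4494 + -7.8137, 5.4092 + 6.5564) = (-6.3643, 11.9656)
End effector: (-6.3643, 11.9656)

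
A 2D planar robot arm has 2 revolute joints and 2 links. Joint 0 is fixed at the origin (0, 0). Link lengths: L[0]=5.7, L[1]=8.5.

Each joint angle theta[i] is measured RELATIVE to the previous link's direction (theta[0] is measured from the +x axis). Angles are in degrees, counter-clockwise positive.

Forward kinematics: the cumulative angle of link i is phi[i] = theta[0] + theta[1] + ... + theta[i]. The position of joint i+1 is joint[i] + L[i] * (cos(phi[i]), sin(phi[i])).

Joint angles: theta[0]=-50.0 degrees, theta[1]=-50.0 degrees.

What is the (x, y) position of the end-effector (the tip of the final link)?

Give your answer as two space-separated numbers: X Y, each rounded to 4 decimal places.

joint[0] = (0.0000, 0.0000)  (base)
link 0: phi[0] = -50 = -50 deg
  cos(-50 deg) = 0.6428, sin(-50 deg) = -0.7660
  joint[1] = (0.0000, 0.0000) + 5.7 * (0.6428, -0.7660) = (0.0000 + 3.6639, 0.0000 + -4.3665) = (3.6639, -4.3665)
link 1: phi[1] = -50 + -50 = -100 deg
  cos(-100 deg) = -0.1736, sin(-100 deg) = -0.9848
  joint[2] = (3.6639, -4.3665) + 8.5 * (-0.1736, -0.9848) = (3.6639 + -1.4760, -4.3665 + -8.3709) = (2.1879, -12.7373)
End effector: (2.1879, -12.7373)

Answer: 2.1879 -12.7373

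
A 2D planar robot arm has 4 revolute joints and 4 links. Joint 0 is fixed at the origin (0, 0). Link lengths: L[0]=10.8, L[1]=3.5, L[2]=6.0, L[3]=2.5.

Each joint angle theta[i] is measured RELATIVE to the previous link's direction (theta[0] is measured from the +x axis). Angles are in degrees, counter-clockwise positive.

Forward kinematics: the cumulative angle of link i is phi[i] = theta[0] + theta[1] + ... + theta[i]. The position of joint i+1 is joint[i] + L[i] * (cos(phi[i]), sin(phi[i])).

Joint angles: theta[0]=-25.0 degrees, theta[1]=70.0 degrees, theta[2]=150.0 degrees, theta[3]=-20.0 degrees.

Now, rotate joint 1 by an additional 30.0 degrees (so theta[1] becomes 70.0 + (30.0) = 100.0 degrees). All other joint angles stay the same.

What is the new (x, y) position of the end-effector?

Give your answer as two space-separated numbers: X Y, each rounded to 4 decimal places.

joint[0] = (0.0000, 0.0000)  (base)
link 0: phi[0] = -25 = -25 deg
  cos(-25 deg) = 0.9063, sin(-25 deg) = -0.4226
  joint[1] = (0.0000, 0.0000) + 10.8 * (0.9063, -0.4226) = (0.0000 + 9.7881, 0.0000 + -4.5643) = (9.7881, -4.5643)
link 1: phi[1] = -25 + 100 = 75 deg
  cos(75 deg) = 0.2588, sin(75 deg) = 0.9659
  joint[2] = (9.7881, -4.5643) + 3.5 * (0.2588, 0.9659) = (9.7881 + 0.9059, -4.5643 + 3.3807) = (10.6940, -1.1835)
link 2: phi[2] = -25 + 100 + 150 = 225 deg
  cos(225 deg) = -0.7071, sin(225 deg) = -0.7071
  joint[3] = (10.6940, -1.1835) + 6 * (-0.7071, -0.7071) = (10.6940 + -4.2426, -1.1835 + -4.2426) = (6.4514, -5.4262)
link 3: phi[3] = -25 + 100 + 150 + -20 = 205 deg
  cos(205 deg) = -0.9063, sin(205 deg) = -0.4226
  joint[4] = (6.4514, -5.4262) + 2.5 * (-0.9063, -0.4226) = (6.4514 + -2.2658, -5.4262 + -1.0565) = (4.1856, -6.4827)
End effector: (4.1856, -6.4827)

Answer: 4.1856 -6.4827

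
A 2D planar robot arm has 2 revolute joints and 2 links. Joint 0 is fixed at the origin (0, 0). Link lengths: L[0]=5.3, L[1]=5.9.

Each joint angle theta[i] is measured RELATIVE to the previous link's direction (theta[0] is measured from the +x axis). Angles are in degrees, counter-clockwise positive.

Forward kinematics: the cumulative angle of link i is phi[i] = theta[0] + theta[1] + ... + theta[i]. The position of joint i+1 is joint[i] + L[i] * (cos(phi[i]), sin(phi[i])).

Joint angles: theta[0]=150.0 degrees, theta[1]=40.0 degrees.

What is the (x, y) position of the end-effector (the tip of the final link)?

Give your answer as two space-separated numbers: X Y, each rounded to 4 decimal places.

Answer: -10.4003 1.6255

Derivation:
joint[0] = (0.0000, 0.0000)  (base)
link 0: phi[0] = 150 = 150 deg
  cos(150 deg) = -0.8660, sin(150 deg) = 0.5000
  joint[1] = (0.0000, 0.0000) + 5.3 * (-0.8660, 0.5000) = (0.0000 + -4.5899, 0.0000 + 2.6500) = (-4.5899, 2.6500)
link 1: phi[1] = 150 + 40 = 190 deg
  cos(190 deg) = -0.9848, sin(190 deg) = -0.1736
  joint[2] = (-4.5899, 2.6500) + 5.9 * (-0.9848, -0.1736) = (-4.5899 + -5.8104, 2.6500 + -1.0245) = (-10.4003, 1.6255)
End effector: (-10.4003, 1.6255)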